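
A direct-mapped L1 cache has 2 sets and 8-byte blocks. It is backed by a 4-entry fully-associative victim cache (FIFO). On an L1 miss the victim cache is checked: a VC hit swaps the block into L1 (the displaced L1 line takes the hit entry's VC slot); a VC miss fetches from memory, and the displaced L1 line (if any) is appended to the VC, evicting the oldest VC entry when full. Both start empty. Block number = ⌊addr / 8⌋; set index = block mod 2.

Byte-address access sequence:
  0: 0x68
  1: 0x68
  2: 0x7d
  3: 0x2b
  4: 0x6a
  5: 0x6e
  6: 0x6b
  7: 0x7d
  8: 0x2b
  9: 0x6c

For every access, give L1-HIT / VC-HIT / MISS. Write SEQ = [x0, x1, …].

SEQ = [MISS, L1-HIT, MISS, MISS, VC-HIT, L1-HIT, L1-HIT, VC-HIT, VC-HIT, VC-HIT]

0: 0x68 (blk 13, set 1) → MISS  vc=[]
1: 0x68 (blk 13, set 1) → L1-HIT  vc=[]
2: 0x7d (blk 15, set 1) → MISS  vc=[13]
3: 0x2b (blk 5, set 1) → MISS  vc=[13, 15]
4: 0x6a (blk 13, set 1) → VC-HIT  vc=[5, 15]
5: 0x6e (blk 13, set 1) → L1-HIT  vc=[5, 15]
6: 0x6b (blk 13, set 1) → L1-HIT  vc=[5, 15]
7: 0x7d (blk 15, set 1) → VC-HIT  vc=[5, 13]
8: 0x2b (blk 5, set 1) → VC-HIT  vc=[15, 13]
9: 0x6c (blk 13, set 1) → VC-HIT  vc=[15, 5]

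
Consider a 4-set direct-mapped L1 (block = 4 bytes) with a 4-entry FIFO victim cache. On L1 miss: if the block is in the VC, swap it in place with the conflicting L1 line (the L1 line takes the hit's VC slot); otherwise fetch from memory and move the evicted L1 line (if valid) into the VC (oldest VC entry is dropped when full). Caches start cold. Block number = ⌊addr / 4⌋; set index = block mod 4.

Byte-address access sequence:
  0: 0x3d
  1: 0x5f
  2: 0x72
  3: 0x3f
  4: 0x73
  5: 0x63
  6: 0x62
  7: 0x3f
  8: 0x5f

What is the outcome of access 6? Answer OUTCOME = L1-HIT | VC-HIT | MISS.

#0 0x3d→b15/s3 MISS; vc=[]
#1 0x5f→b23/s3 MISS; vc=[15]
#2 0x72→b28/s0 MISS; vc=[15]
#3 0x3f→b15/s3 VC-HIT; vc=[23]
#4 0x73→b28/s0 L1-HIT; vc=[23]
#5 0x63→b24/s0 MISS; vc=[23,28]
#6 0x62→b24/s0 L1-HIT; vc=[23,28]
#7 0x3f→b15/s3 L1-HIT; vc=[23,28]
#8 0x5f→b23/s3 VC-HIT; vc=[15,28]

OUTCOME = L1-HIT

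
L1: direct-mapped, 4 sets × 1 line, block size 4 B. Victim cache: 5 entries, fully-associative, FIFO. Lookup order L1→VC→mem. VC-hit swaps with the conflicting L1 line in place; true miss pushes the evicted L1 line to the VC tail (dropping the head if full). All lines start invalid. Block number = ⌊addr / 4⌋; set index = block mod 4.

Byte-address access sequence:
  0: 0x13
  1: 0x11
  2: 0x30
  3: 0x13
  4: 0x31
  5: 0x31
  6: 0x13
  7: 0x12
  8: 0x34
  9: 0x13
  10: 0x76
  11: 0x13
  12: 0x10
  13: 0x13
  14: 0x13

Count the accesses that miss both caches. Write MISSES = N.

MISSES = 4

0: 0x13 (blk 4, set 0) → MISS  vc=[]
1: 0x11 (blk 4, set 0) → L1-HIT  vc=[]
2: 0x30 (blk 12, set 0) → MISS  vc=[4]
3: 0x13 (blk 4, set 0) → VC-HIT  vc=[12]
4: 0x31 (blk 12, set 0) → VC-HIT  vc=[4]
5: 0x31 (blk 12, set 0) → L1-HIT  vc=[4]
6: 0x13 (blk 4, set 0) → VC-HIT  vc=[12]
7: 0x12 (blk 4, set 0) → L1-HIT  vc=[12]
8: 0x34 (blk 13, set 1) → MISS  vc=[12]
9: 0x13 (blk 4, set 0) → L1-HIT  vc=[12]
10: 0x76 (blk 29, set 1) → MISS  vc=[12, 13]
11: 0x13 (blk 4, set 0) → L1-HIT  vc=[12, 13]
12: 0x10 (blk 4, set 0) → L1-HIT  vc=[12, 13]
13: 0x13 (blk 4, set 0) → L1-HIT  vc=[12, 13]
14: 0x13 (blk 4, set 0) → L1-HIT  vc=[12, 13]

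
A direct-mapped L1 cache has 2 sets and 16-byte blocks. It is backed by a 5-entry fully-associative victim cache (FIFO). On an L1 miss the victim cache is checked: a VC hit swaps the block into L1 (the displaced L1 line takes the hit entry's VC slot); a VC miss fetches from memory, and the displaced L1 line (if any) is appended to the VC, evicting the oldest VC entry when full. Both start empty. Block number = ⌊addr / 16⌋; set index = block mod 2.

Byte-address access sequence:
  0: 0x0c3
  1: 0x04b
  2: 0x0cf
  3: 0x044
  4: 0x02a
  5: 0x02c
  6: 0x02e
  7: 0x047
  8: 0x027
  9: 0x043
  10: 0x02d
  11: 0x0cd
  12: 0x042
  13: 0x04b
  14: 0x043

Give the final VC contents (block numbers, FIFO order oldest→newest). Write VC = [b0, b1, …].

  [0] addr=0xc3 blk=12 s=0: MISS | VC []
  [1] addr=0x4b blk=4 s=0: MISS | VC [12]
  [2] addr=0xcf blk=12 s=0: VC-HIT | VC [4]
  [3] addr=0x44 blk=4 s=0: VC-HIT | VC [12]
  [4] addr=0x2a blk=2 s=0: MISS | VC [12, 4]
  [5] addr=0x2c blk=2 s=0: L1-HIT | VC [12, 4]
  [6] addr=0x2e blk=2 s=0: L1-HIT | VC [12, 4]
  [7] addr=0x47 blk=4 s=0: VC-HIT | VC [12, 2]
  [8] addr=0x27 blk=2 s=0: VC-HIT | VC [12, 4]
  [9] addr=0x43 blk=4 s=0: VC-HIT | VC [12, 2]
  [10] addr=0x2d blk=2 s=0: VC-HIT | VC [12, 4]
  [11] addr=0xcd blk=12 s=0: VC-HIT | VC [2, 4]
  [12] addr=0x42 blk=4 s=0: VC-HIT | VC [2, 12]
  [13] addr=0x4b blk=4 s=0: L1-HIT | VC [2, 12]
  [14] addr=0x43 blk=4 s=0: L1-HIT | VC [2, 12]

VC = [2, 12]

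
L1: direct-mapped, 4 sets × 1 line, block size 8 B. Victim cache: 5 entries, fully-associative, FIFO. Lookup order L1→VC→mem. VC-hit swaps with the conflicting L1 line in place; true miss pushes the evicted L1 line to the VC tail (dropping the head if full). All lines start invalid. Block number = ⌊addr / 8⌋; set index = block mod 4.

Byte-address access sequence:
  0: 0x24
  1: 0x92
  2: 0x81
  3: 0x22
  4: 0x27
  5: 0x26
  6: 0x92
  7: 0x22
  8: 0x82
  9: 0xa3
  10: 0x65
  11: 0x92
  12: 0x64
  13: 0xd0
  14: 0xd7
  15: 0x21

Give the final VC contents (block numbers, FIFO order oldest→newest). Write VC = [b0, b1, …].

0: 0x24 (blk 4, set 0) → MISS  vc=[]
1: 0x92 (blk 18, set 2) → MISS  vc=[]
2: 0x81 (blk 16, set 0) → MISS  vc=[4]
3: 0x22 (blk 4, set 0) → VC-HIT  vc=[16]
4: 0x27 (blk 4, set 0) → L1-HIT  vc=[16]
5: 0x26 (blk 4, set 0) → L1-HIT  vc=[16]
6: 0x92 (blk 18, set 2) → L1-HIT  vc=[16]
7: 0x22 (blk 4, set 0) → L1-HIT  vc=[16]
8: 0x82 (blk 16, set 0) → VC-HIT  vc=[4]
9: 0xa3 (blk 20, set 0) → MISS  vc=[4, 16]
10: 0x65 (blk 12, set 0) → MISS  vc=[4, 16, 20]
11: 0x92 (blk 18, set 2) → L1-HIT  vc=[4, 16, 20]
12: 0x64 (blk 12, set 0) → L1-HIT  vc=[4, 16, 20]
13: 0xd0 (blk 26, set 2) → MISS  vc=[4, 16, 20, 18]
14: 0xd7 (blk 26, set 2) → L1-HIT  vc=[4, 16, 20, 18]
15: 0x21 (blk 4, set 0) → VC-HIT  vc=[12, 16, 20, 18]

VC = [12, 16, 20, 18]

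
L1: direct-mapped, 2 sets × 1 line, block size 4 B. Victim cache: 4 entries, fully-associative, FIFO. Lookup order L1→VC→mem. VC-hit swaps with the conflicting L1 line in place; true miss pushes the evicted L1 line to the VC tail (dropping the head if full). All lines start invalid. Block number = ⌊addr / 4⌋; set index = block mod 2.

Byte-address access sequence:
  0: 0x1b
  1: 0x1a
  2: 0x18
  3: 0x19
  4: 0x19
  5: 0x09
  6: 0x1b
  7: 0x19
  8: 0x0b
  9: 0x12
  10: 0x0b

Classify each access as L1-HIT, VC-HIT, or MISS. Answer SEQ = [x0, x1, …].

SEQ = [MISS, L1-HIT, L1-HIT, L1-HIT, L1-HIT, MISS, VC-HIT, L1-HIT, VC-HIT, MISS, VC-HIT]

  [0] addr=0x1b blk=6 s=0: MISS | VC []
  [1] addr=0x1a blk=6 s=0: L1-HIT | VC []
  [2] addr=0x18 blk=6 s=0: L1-HIT | VC []
  [3] addr=0x19 blk=6 s=0: L1-HIT | VC []
  [4] addr=0x19 blk=6 s=0: L1-HIT | VC []
  [5] addr=0x9 blk=2 s=0: MISS | VC [6]
  [6] addr=0x1b blk=6 s=0: VC-HIT | VC [2]
  [7] addr=0x19 blk=6 s=0: L1-HIT | VC [2]
  [8] addr=0xb blk=2 s=0: VC-HIT | VC [6]
  [9] addr=0x12 blk=4 s=0: MISS | VC [6, 2]
  [10] addr=0xb blk=2 s=0: VC-HIT | VC [6, 4]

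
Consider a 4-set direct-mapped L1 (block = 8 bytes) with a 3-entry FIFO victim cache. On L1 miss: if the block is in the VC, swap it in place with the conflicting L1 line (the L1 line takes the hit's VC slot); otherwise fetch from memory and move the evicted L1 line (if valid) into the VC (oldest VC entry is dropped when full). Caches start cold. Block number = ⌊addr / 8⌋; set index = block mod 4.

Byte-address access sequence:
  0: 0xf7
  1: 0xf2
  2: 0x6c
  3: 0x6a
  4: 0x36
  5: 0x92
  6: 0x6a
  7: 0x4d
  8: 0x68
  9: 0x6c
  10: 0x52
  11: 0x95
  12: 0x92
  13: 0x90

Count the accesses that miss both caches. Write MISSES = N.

MISSES = 6

  [0] addr=0xf7 blk=30 s=2: MISS | VC []
  [1] addr=0xf2 blk=30 s=2: L1-HIT | VC []
  [2] addr=0x6c blk=13 s=1: MISS | VC []
  [3] addr=0x6a blk=13 s=1: L1-HIT | VC []
  [4] addr=0x36 blk=6 s=2: MISS | VC [30]
  [5] addr=0x92 blk=18 s=2: MISS | VC [30, 6]
  [6] addr=0x6a blk=13 s=1: L1-HIT | VC [30, 6]
  [7] addr=0x4d blk=9 s=1: MISS | VC [30, 6, 13]
  [8] addr=0x68 blk=13 s=1: VC-HIT | VC [30, 6, 9]
  [9] addr=0x6c blk=13 s=1: L1-HIT | VC [30, 6, 9]
  [10] addr=0x52 blk=10 s=2: MISS | VC [6, 9, 18]
  [11] addr=0x95 blk=18 s=2: VC-HIT | VC [6, 9, 10]
  [12] addr=0x92 blk=18 s=2: L1-HIT | VC [6, 9, 10]
  [13] addr=0x90 blk=18 s=2: L1-HIT | VC [6, 9, 10]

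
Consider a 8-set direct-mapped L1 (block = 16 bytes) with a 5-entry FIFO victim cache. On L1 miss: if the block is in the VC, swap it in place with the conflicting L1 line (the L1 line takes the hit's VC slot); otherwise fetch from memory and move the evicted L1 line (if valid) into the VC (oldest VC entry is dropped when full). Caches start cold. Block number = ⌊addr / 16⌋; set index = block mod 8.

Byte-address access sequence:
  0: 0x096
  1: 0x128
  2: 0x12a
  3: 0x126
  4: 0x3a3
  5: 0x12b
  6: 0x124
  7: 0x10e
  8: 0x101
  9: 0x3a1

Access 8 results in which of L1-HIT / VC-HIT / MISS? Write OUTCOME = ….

  [0] addr=0x96 blk=9 s=1: MISS | VC []
  [1] addr=0x128 blk=18 s=2: MISS | VC []
  [2] addr=0x12a blk=18 s=2: L1-HIT | VC []
  [3] addr=0x126 blk=18 s=2: L1-HIT | VC []
  [4] addr=0x3a3 blk=58 s=2: MISS | VC [18]
  [5] addr=0x12b blk=18 s=2: VC-HIT | VC [58]
  [6] addr=0x124 blk=18 s=2: L1-HIT | VC [58]
  [7] addr=0x10e blk=16 s=0: MISS | VC [58]
  [8] addr=0x101 blk=16 s=0: L1-HIT | VC [58]
  [9] addr=0x3a1 blk=58 s=2: VC-HIT | VC [18]

OUTCOME = L1-HIT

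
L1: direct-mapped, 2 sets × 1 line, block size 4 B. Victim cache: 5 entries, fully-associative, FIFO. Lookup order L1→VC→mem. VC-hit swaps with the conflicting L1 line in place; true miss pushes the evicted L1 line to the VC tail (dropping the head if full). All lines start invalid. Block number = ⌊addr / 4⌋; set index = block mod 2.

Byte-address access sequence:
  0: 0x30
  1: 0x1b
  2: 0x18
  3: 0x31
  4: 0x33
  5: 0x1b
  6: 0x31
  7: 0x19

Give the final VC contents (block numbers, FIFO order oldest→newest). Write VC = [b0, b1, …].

VC = [12]

0: 0x30 (blk 12, set 0) → MISS  vc=[]
1: 0x1b (blk 6, set 0) → MISS  vc=[12]
2: 0x18 (blk 6, set 0) → L1-HIT  vc=[12]
3: 0x31 (blk 12, set 0) → VC-HIT  vc=[6]
4: 0x33 (blk 12, set 0) → L1-HIT  vc=[6]
5: 0x1b (blk 6, set 0) → VC-HIT  vc=[12]
6: 0x31 (blk 12, set 0) → VC-HIT  vc=[6]
7: 0x19 (blk 6, set 0) → VC-HIT  vc=[12]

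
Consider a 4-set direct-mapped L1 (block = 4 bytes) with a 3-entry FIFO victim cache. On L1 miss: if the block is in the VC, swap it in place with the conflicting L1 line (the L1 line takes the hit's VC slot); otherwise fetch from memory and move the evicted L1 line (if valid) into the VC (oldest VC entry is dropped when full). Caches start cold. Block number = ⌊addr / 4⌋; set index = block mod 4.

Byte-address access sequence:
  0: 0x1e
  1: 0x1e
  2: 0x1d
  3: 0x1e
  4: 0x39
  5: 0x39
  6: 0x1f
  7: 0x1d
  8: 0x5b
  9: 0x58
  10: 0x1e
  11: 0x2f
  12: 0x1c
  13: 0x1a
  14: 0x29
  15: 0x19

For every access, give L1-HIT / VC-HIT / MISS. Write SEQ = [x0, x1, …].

0: 0x1e (blk 7, set 3) → MISS  vc=[]
1: 0x1e (blk 7, set 3) → L1-HIT  vc=[]
2: 0x1d (blk 7, set 3) → L1-HIT  vc=[]
3: 0x1e (blk 7, set 3) → L1-HIT  vc=[]
4: 0x39 (blk 14, set 2) → MISS  vc=[]
5: 0x39 (blk 14, set 2) → L1-HIT  vc=[]
6: 0x1f (blk 7, set 3) → L1-HIT  vc=[]
7: 0x1d (blk 7, set 3) → L1-HIT  vc=[]
8: 0x5b (blk 22, set 2) → MISS  vc=[14]
9: 0x58 (blk 22, set 2) → L1-HIT  vc=[14]
10: 0x1e (blk 7, set 3) → L1-HIT  vc=[14]
11: 0x2f (blk 11, set 3) → MISS  vc=[14, 7]
12: 0x1c (blk 7, set 3) → VC-HIT  vc=[14, 11]
13: 0x1a (blk 6, set 2) → MISS  vc=[14, 11, 22]
14: 0x29 (blk 10, set 2) → MISS  vc=[11, 22, 6]
15: 0x19 (blk 6, set 2) → VC-HIT  vc=[11, 22, 10]

SEQ = [MISS, L1-HIT, L1-HIT, L1-HIT, MISS, L1-HIT, L1-HIT, L1-HIT, MISS, L1-HIT, L1-HIT, MISS, VC-HIT, MISS, MISS, VC-HIT]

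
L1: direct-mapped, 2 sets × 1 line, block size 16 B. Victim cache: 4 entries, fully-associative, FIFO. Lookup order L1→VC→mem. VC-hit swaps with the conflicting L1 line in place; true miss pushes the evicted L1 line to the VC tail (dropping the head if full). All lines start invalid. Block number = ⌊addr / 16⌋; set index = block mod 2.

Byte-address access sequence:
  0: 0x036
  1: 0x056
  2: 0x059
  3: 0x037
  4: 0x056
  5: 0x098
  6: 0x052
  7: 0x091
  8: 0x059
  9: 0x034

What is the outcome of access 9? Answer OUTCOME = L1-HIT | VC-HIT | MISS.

0: 0x36 (blk 3, set 1) → MISS  vc=[]
1: 0x56 (blk 5, set 1) → MISS  vc=[3]
2: 0x59 (blk 5, set 1) → L1-HIT  vc=[3]
3: 0x37 (blk 3, set 1) → VC-HIT  vc=[5]
4: 0x56 (blk 5, set 1) → VC-HIT  vc=[3]
5: 0x98 (blk 9, set 1) → MISS  vc=[3, 5]
6: 0x52 (blk 5, set 1) → VC-HIT  vc=[3, 9]
7: 0x91 (blk 9, set 1) → VC-HIT  vc=[3, 5]
8: 0x59 (blk 5, set 1) → VC-HIT  vc=[3, 9]
9: 0x34 (blk 3, set 1) → VC-HIT  vc=[5, 9]

OUTCOME = VC-HIT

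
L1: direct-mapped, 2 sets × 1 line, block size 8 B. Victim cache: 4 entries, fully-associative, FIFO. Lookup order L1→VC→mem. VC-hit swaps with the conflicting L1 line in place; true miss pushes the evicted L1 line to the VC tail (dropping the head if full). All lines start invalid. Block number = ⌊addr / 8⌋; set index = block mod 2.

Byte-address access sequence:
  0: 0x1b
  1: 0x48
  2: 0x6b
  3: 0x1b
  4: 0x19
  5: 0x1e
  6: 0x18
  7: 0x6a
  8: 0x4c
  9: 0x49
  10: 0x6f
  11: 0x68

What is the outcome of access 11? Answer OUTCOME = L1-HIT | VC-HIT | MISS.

0: 0x1b (blk 3, set 1) → MISS  vc=[]
1: 0x48 (blk 9, set 1) → MISS  vc=[3]
2: 0x6b (blk 13, set 1) → MISS  vc=[3, 9]
3: 0x1b (blk 3, set 1) → VC-HIT  vc=[13, 9]
4: 0x19 (blk 3, set 1) → L1-HIT  vc=[13, 9]
5: 0x1e (blk 3, set 1) → L1-HIT  vc=[13, 9]
6: 0x18 (blk 3, set 1) → L1-HIT  vc=[13, 9]
7: 0x6a (blk 13, set 1) → VC-HIT  vc=[3, 9]
8: 0x4c (blk 9, set 1) → VC-HIT  vc=[3, 13]
9: 0x49 (blk 9, set 1) → L1-HIT  vc=[3, 13]
10: 0x6f (blk 13, set 1) → VC-HIT  vc=[3, 9]
11: 0x68 (blk 13, set 1) → L1-HIT  vc=[3, 9]

OUTCOME = L1-HIT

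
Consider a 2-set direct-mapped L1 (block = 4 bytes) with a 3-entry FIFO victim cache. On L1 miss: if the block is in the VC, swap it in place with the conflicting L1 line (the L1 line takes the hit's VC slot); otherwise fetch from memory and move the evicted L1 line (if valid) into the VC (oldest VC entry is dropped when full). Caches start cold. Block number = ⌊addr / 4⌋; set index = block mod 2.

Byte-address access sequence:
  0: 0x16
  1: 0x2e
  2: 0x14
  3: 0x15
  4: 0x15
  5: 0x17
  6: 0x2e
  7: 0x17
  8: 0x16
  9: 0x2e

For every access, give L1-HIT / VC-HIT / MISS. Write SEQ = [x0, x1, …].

SEQ = [MISS, MISS, VC-HIT, L1-HIT, L1-HIT, L1-HIT, VC-HIT, VC-HIT, L1-HIT, VC-HIT]

#0 0x16→b5/s1 MISS; vc=[]
#1 0x2e→b11/s1 MISS; vc=[5]
#2 0x14→b5/s1 VC-HIT; vc=[11]
#3 0x15→b5/s1 L1-HIT; vc=[11]
#4 0x15→b5/s1 L1-HIT; vc=[11]
#5 0x17→b5/s1 L1-HIT; vc=[11]
#6 0x2e→b11/s1 VC-HIT; vc=[5]
#7 0x17→b5/s1 VC-HIT; vc=[11]
#8 0x16→b5/s1 L1-HIT; vc=[11]
#9 0x2e→b11/s1 VC-HIT; vc=[5]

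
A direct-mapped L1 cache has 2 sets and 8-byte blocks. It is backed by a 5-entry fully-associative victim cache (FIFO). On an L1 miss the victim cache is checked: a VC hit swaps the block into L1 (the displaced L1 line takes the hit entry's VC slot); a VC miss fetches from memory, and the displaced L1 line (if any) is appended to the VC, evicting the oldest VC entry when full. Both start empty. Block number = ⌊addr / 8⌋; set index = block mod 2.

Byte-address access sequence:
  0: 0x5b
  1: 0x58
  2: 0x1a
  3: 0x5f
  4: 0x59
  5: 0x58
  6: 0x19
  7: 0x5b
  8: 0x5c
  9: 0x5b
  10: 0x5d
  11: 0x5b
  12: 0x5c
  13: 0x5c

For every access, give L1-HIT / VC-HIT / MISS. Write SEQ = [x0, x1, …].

SEQ = [MISS, L1-HIT, MISS, VC-HIT, L1-HIT, L1-HIT, VC-HIT, VC-HIT, L1-HIT, L1-HIT, L1-HIT, L1-HIT, L1-HIT, L1-HIT]

  [0] addr=0x5b blk=11 s=1: MISS | VC []
  [1] addr=0x58 blk=11 s=1: L1-HIT | VC []
  [2] addr=0x1a blk=3 s=1: MISS | VC [11]
  [3] addr=0x5f blk=11 s=1: VC-HIT | VC [3]
  [4] addr=0x59 blk=11 s=1: L1-HIT | VC [3]
  [5] addr=0x58 blk=11 s=1: L1-HIT | VC [3]
  [6] addr=0x19 blk=3 s=1: VC-HIT | VC [11]
  [7] addr=0x5b blk=11 s=1: VC-HIT | VC [3]
  [8] addr=0x5c blk=11 s=1: L1-HIT | VC [3]
  [9] addr=0x5b blk=11 s=1: L1-HIT | VC [3]
  [10] addr=0x5d blk=11 s=1: L1-HIT | VC [3]
  [11] addr=0x5b blk=11 s=1: L1-HIT | VC [3]
  [12] addr=0x5c blk=11 s=1: L1-HIT | VC [3]
  [13] addr=0x5c blk=11 s=1: L1-HIT | VC [3]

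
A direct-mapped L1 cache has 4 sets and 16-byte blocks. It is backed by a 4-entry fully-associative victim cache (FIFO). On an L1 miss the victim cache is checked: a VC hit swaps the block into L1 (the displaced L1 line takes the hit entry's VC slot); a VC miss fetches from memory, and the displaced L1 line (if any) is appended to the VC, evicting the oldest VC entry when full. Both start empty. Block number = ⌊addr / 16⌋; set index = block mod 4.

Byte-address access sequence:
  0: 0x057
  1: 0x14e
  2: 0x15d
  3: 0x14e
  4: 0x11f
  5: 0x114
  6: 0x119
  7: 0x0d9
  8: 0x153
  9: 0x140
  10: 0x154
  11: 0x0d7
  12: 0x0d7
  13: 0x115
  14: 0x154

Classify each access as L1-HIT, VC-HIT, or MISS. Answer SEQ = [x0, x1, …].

SEQ = [MISS, MISS, MISS, L1-HIT, MISS, L1-HIT, L1-HIT, MISS, VC-HIT, L1-HIT, L1-HIT, VC-HIT, L1-HIT, VC-HIT, VC-HIT]

0: 0x57 (blk 5, set 1) → MISS  vc=[]
1: 0x14e (blk 20, set 0) → MISS  vc=[]
2: 0x15d (blk 21, set 1) → MISS  vc=[5]
3: 0x14e (blk 20, set 0) → L1-HIT  vc=[5]
4: 0x11f (blk 17, set 1) → MISS  vc=[5, 21]
5: 0x114 (blk 17, set 1) → L1-HIT  vc=[5, 21]
6: 0x119 (blk 17, set 1) → L1-HIT  vc=[5, 21]
7: 0xd9 (blk 13, set 1) → MISS  vc=[5, 21, 17]
8: 0x153 (blk 21, set 1) → VC-HIT  vc=[5, 13, 17]
9: 0x140 (blk 20, set 0) → L1-HIT  vc=[5, 13, 17]
10: 0x154 (blk 21, set 1) → L1-HIT  vc=[5, 13, 17]
11: 0xd7 (blk 13, set 1) → VC-HIT  vc=[5, 21, 17]
12: 0xd7 (blk 13, set 1) → L1-HIT  vc=[5, 21, 17]
13: 0x115 (blk 17, set 1) → VC-HIT  vc=[5, 21, 13]
14: 0x154 (blk 21, set 1) → VC-HIT  vc=[5, 17, 13]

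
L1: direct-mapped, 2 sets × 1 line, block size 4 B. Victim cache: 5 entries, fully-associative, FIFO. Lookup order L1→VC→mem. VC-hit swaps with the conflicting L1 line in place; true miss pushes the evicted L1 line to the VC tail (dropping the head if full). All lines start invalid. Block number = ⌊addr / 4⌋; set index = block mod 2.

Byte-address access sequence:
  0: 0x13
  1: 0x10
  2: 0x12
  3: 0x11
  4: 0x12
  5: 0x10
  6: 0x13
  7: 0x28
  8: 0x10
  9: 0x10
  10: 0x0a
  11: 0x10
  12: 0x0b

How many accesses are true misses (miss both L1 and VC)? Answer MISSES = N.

  [0] addr=0x13 blk=4 s=0: MISS | VC []
  [1] addr=0x10 blk=4 s=0: L1-HIT | VC []
  [2] addr=0x12 blk=4 s=0: L1-HIT | VC []
  [3] addr=0x11 blk=4 s=0: L1-HIT | VC []
  [4] addr=0x12 blk=4 s=0: L1-HIT | VC []
  [5] addr=0x10 blk=4 s=0: L1-HIT | VC []
  [6] addr=0x13 blk=4 s=0: L1-HIT | VC []
  [7] addr=0x28 blk=10 s=0: MISS | VC [4]
  [8] addr=0x10 blk=4 s=0: VC-HIT | VC [10]
  [9] addr=0x10 blk=4 s=0: L1-HIT | VC [10]
  [10] addr=0xa blk=2 s=0: MISS | VC [10, 4]
  [11] addr=0x10 blk=4 s=0: VC-HIT | VC [10, 2]
  [12] addr=0xb blk=2 s=0: VC-HIT | VC [10, 4]

MISSES = 3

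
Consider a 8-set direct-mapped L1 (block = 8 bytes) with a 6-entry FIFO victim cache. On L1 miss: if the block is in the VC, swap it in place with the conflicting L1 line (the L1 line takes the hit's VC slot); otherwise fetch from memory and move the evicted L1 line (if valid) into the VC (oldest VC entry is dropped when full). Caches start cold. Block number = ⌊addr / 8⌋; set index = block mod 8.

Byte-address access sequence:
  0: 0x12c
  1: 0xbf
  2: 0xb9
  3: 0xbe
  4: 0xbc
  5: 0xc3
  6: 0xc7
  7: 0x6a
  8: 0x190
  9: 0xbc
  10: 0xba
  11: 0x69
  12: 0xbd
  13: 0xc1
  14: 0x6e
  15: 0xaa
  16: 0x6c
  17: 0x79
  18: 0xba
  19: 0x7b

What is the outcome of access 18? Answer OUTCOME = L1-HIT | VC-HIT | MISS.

OUTCOME = VC-HIT

  [0] addr=0x12c blk=37 s=5: MISS | VC []
  [1] addr=0xbf blk=23 s=7: MISS | VC []
  [2] addr=0xb9 blk=23 s=7: L1-HIT | VC []
  [3] addr=0xbe blk=23 s=7: L1-HIT | VC []
  [4] addr=0xbc blk=23 s=7: L1-HIT | VC []
  [5] addr=0xc3 blk=24 s=0: MISS | VC []
  [6] addr=0xc7 blk=24 s=0: L1-HIT | VC []
  [7] addr=0x6a blk=13 s=5: MISS | VC [37]
  [8] addr=0x190 blk=50 s=2: MISS | VC [37]
  [9] addr=0xbc blk=23 s=7: L1-HIT | VC [37]
  [10] addr=0xba blk=23 s=7: L1-HIT | VC [37]
  [11] addr=0x69 blk=13 s=5: L1-HIT | VC [37]
  [12] addr=0xbd blk=23 s=7: L1-HIT | VC [37]
  [13] addr=0xc1 blk=24 s=0: L1-HIT | VC [37]
  [14] addr=0x6e blk=13 s=5: L1-HIT | VC [37]
  [15] addr=0xaa blk=21 s=5: MISS | VC [37, 13]
  [16] addr=0x6c blk=13 s=5: VC-HIT | VC [37, 21]
  [17] addr=0x79 blk=15 s=7: MISS | VC [37, 21, 23]
  [18] addr=0xba blk=23 s=7: VC-HIT | VC [37, 21, 15]
  [19] addr=0x7b blk=15 s=7: VC-HIT | VC [37, 21, 23]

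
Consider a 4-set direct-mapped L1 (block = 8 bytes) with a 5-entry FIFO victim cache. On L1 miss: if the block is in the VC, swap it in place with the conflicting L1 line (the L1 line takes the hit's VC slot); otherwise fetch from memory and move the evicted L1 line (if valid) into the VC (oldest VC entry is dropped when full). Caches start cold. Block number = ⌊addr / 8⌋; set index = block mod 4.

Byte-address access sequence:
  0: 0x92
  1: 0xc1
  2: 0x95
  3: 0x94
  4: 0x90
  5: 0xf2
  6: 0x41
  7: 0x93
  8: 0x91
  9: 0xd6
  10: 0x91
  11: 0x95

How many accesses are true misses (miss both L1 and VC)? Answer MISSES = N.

  [0] addr=0x92 blk=18 s=2: MISS | VC []
  [1] addr=0xc1 blk=24 s=0: MISS | VC []
  [2] addr=0x95 blk=18 s=2: L1-HIT | VC []
  [3] addr=0x94 blk=18 s=2: L1-HIT | VC []
  [4] addr=0x90 blk=18 s=2: L1-HIT | VC []
  [5] addr=0xf2 blk=30 s=2: MISS | VC [18]
  [6] addr=0x41 blk=8 s=0: MISS | VC [18, 24]
  [7] addr=0x93 blk=18 s=2: VC-HIT | VC [30, 24]
  [8] addr=0x91 blk=18 s=2: L1-HIT | VC [30, 24]
  [9] addr=0xd6 blk=26 s=2: MISS | VC [30, 24, 18]
  [10] addr=0x91 blk=18 s=2: VC-HIT | VC [30, 24, 26]
  [11] addr=0x95 blk=18 s=2: L1-HIT | VC [30, 24, 26]

MISSES = 5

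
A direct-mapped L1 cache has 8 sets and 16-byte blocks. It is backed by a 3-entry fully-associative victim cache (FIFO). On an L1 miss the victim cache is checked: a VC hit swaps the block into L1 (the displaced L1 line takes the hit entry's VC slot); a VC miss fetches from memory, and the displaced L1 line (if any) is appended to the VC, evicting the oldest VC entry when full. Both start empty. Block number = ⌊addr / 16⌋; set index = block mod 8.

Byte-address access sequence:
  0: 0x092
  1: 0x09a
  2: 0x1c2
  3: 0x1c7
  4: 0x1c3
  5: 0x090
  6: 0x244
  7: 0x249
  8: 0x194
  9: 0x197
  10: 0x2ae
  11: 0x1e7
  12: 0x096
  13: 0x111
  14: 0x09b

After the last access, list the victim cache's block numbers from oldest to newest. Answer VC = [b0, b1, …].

  [0] addr=0x92 blk=9 s=1: MISS | VC []
  [1] addr=0x9a blk=9 s=1: L1-HIT | VC []
  [2] addr=0x1c2 blk=28 s=4: MISS | VC []
  [3] addr=0x1c7 blk=28 s=4: L1-HIT | VC []
  [4] addr=0x1c3 blk=28 s=4: L1-HIT | VC []
  [5] addr=0x90 blk=9 s=1: L1-HIT | VC []
  [6] addr=0x244 blk=36 s=4: MISS | VC [28]
  [7] addr=0x249 blk=36 s=4: L1-HIT | VC [28]
  [8] addr=0x194 blk=25 s=1: MISS | VC [28, 9]
  [9] addr=0x197 blk=25 s=1: L1-HIT | VC [28, 9]
  [10] addr=0x2ae blk=42 s=2: MISS | VC [28, 9]
  [11] addr=0x1e7 blk=30 s=6: MISS | VC [28, 9]
  [12] addr=0x96 blk=9 s=1: VC-HIT | VC [28, 25]
  [13] addr=0x111 blk=17 s=1: MISS | VC [28, 25, 9]
  [14] addr=0x9b blk=9 s=1: VC-HIT | VC [28, 25, 17]

VC = [28, 25, 17]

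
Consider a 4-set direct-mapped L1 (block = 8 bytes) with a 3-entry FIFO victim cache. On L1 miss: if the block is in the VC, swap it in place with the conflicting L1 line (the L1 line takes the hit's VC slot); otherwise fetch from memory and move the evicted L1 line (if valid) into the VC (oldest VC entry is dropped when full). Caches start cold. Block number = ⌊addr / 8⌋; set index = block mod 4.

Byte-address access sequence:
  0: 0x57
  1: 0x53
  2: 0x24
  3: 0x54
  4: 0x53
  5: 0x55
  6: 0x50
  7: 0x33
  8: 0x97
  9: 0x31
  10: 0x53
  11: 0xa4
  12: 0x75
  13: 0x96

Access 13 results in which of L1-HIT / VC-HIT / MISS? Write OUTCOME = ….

#0 0x57→b10/s2 MISS; vc=[]
#1 0x53→b10/s2 L1-HIT; vc=[]
#2 0x24→b4/s0 MISS; vc=[]
#3 0x54→b10/s2 L1-HIT; vc=[]
#4 0x53→b10/s2 L1-HIT; vc=[]
#5 0x55→b10/s2 L1-HIT; vc=[]
#6 0x50→b10/s2 L1-HIT; vc=[]
#7 0x33→b6/s2 MISS; vc=[10]
#8 0x97→b18/s2 MISS; vc=[10,6]
#9 0x31→b6/s2 VC-HIT; vc=[10,18]
#10 0x53→b10/s2 VC-HIT; vc=[6,18]
#11 0xa4→b20/s0 MISS; vc=[6,18,4]
#12 0x75→b14/s2 MISS; vc=[18,4,10]
#13 0x96→b18/s2 VC-HIT; vc=[14,4,10]

OUTCOME = VC-HIT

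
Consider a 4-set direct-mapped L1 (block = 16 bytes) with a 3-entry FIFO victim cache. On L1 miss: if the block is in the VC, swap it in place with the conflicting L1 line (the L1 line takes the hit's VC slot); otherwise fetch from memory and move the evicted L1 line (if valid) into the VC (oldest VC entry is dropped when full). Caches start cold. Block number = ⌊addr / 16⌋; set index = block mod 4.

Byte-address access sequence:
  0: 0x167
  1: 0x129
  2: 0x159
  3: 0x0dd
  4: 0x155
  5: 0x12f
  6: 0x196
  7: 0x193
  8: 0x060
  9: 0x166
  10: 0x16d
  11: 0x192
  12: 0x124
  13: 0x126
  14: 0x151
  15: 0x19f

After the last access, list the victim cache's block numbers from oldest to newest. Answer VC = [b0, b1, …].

0: 0x167 (blk 22, set 2) → MISS  vc=[]
1: 0x129 (blk 18, set 2) → MISS  vc=[22]
2: 0x159 (blk 21, set 1) → MISS  vc=[22]
3: 0xdd (blk 13, set 1) → MISS  vc=[22, 21]
4: 0x155 (blk 21, set 1) → VC-HIT  vc=[22, 13]
5: 0x12f (blk 18, set 2) → L1-HIT  vc=[22, 13]
6: 0x196 (blk 25, set 1) → MISS  vc=[22, 13, 21]
7: 0x193 (blk 25, set 1) → L1-HIT  vc=[22, 13, 21]
8: 0x60 (blk 6, set 2) → MISS  vc=[13, 21, 18]
9: 0x166 (blk 22, set 2) → MISS  vc=[21, 18, 6]
10: 0x16d (blk 22, set 2) → L1-HIT  vc=[21, 18, 6]
11: 0x192 (blk 25, set 1) → L1-HIT  vc=[21, 18, 6]
12: 0x124 (blk 18, set 2) → VC-HIT  vc=[21, 22, 6]
13: 0x126 (blk 18, set 2) → L1-HIT  vc=[21, 22, 6]
14: 0x151 (blk 21, set 1) → VC-HIT  vc=[25, 22, 6]
15: 0x19f (blk 25, set 1) → VC-HIT  vc=[21, 22, 6]

VC = [21, 22, 6]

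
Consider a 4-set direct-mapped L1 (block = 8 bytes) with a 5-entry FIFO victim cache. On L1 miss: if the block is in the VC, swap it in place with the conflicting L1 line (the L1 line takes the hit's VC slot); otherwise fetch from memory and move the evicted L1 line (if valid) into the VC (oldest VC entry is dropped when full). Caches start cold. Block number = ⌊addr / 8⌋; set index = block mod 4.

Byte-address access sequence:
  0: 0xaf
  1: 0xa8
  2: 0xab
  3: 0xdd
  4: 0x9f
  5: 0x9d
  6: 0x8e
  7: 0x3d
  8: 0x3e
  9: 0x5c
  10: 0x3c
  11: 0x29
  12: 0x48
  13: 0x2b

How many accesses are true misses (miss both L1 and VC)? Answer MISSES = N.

0: 0xaf (blk 21, set 1) → MISS  vc=[]
1: 0xa8 (blk 21, set 1) → L1-HIT  vc=[]
2: 0xab (blk 21, set 1) → L1-HIT  vc=[]
3: 0xdd (blk 27, set 3) → MISS  vc=[]
4: 0x9f (blk 19, set 3) → MISS  vc=[27]
5: 0x9d (blk 19, set 3) → L1-HIT  vc=[27]
6: 0x8e (blk 17, set 1) → MISS  vc=[27, 21]
7: 0x3d (blk 7, set 3) → MISS  vc=[27, 21, 19]
8: 0x3e (blk 7, set 3) → L1-HIT  vc=[27, 21, 19]
9: 0x5c (blk 11, set 3) → MISS  vc=[27, 21, 19, 7]
10: 0x3c (blk 7, set 3) → VC-HIT  vc=[27, 21, 19, 11]
11: 0x29 (blk 5, set 1) → MISS  vc=[27, 21, 19, 11, 17]
12: 0x48 (blk 9, set 1) → MISS  vc=[21, 19, 11, 17, 5]
13: 0x2b (blk 5, set 1) → VC-HIT  vc=[21, 19, 11, 17, 9]

MISSES = 8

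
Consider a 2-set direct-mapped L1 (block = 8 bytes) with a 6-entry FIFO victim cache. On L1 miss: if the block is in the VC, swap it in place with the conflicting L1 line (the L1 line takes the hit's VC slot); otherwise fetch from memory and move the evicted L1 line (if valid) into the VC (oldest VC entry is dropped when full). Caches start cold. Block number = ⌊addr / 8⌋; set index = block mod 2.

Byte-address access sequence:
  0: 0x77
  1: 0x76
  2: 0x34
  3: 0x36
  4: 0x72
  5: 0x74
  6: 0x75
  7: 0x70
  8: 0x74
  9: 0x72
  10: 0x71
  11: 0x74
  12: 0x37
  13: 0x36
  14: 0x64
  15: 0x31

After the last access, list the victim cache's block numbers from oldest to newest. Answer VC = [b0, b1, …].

#0 0x77→b14/s0 MISS; vc=[]
#1 0x76→b14/s0 L1-HIT; vc=[]
#2 0x34→b6/s0 MISS; vc=[14]
#3 0x36→b6/s0 L1-HIT; vc=[14]
#4 0x72→b14/s0 VC-HIT; vc=[6]
#5 0x74→b14/s0 L1-HIT; vc=[6]
#6 0x75→b14/s0 L1-HIT; vc=[6]
#7 0x70→b14/s0 L1-HIT; vc=[6]
#8 0x74→b14/s0 L1-HIT; vc=[6]
#9 0x72→b14/s0 L1-HIT; vc=[6]
#10 0x71→b14/s0 L1-HIT; vc=[6]
#11 0x74→b14/s0 L1-HIT; vc=[6]
#12 0x37→b6/s0 VC-HIT; vc=[14]
#13 0x36→b6/s0 L1-HIT; vc=[14]
#14 0x64→b12/s0 MISS; vc=[14,6]
#15 0x31→b6/s0 VC-HIT; vc=[14,12]

VC = [14, 12]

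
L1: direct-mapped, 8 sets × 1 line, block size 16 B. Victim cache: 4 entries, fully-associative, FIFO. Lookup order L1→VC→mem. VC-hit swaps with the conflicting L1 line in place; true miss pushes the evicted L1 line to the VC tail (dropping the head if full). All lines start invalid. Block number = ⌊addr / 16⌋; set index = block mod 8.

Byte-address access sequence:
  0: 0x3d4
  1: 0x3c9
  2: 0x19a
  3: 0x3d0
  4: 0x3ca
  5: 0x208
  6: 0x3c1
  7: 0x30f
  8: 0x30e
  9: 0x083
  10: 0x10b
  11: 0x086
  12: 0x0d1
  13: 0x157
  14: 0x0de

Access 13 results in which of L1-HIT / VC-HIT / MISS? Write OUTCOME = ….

OUTCOME = MISS

0: 0x3d4 (blk 61, set 5) → MISS  vc=[]
1: 0x3c9 (blk 60, set 4) → MISS  vc=[]
2: 0x19a (blk 25, set 1) → MISS  vc=[]
3: 0x3d0 (blk 61, set 5) → L1-HIT  vc=[]
4: 0x3ca (blk 60, set 4) → L1-HIT  vc=[]
5: 0x208 (blk 32, set 0) → MISS  vc=[]
6: 0x3c1 (blk 60, set 4) → L1-HIT  vc=[]
7: 0x30f (blk 48, set 0) → MISS  vc=[32]
8: 0x30e (blk 48, set 0) → L1-HIT  vc=[32]
9: 0x83 (blk 8, set 0) → MISS  vc=[32, 48]
10: 0x10b (blk 16, set 0) → MISS  vc=[32, 48, 8]
11: 0x86 (blk 8, set 0) → VC-HIT  vc=[32, 48, 16]
12: 0xd1 (blk 13, set 5) → MISS  vc=[32, 48, 16, 61]
13: 0x157 (blk 21, set 5) → MISS  vc=[48, 16, 61, 13]
14: 0xde (blk 13, set 5) → VC-HIT  vc=[48, 16, 61, 21]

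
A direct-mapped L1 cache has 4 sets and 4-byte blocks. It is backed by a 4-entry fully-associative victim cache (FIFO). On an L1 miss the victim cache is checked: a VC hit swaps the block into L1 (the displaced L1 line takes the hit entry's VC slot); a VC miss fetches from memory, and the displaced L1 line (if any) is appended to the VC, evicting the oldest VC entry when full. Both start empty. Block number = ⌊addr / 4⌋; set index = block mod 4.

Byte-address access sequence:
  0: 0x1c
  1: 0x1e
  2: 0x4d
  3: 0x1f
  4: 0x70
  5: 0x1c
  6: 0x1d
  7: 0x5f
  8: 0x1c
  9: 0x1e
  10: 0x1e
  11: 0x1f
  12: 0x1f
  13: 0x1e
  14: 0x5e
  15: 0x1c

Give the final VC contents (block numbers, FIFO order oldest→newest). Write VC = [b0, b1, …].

  [0] addr=0x1c blk=7 s=3: MISS | VC []
  [1] addr=0x1e blk=7 s=3: L1-HIT | VC []
  [2] addr=0x4d blk=19 s=3: MISS | VC [7]
  [3] addr=0x1f blk=7 s=3: VC-HIT | VC [19]
  [4] addr=0x70 blk=28 s=0: MISS | VC [19]
  [5] addr=0x1c blk=7 s=3: L1-HIT | VC [19]
  [6] addr=0x1d blk=7 s=3: L1-HIT | VC [19]
  [7] addr=0x5f blk=23 s=3: MISS | VC [19, 7]
  [8] addr=0x1c blk=7 s=3: VC-HIT | VC [19, 23]
  [9] addr=0x1e blk=7 s=3: L1-HIT | VC [19, 23]
  [10] addr=0x1e blk=7 s=3: L1-HIT | VC [19, 23]
  [11] addr=0x1f blk=7 s=3: L1-HIT | VC [19, 23]
  [12] addr=0x1f blk=7 s=3: L1-HIT | VC [19, 23]
  [13] addr=0x1e blk=7 s=3: L1-HIT | VC [19, 23]
  [14] addr=0x5e blk=23 s=3: VC-HIT | VC [19, 7]
  [15] addr=0x1c blk=7 s=3: VC-HIT | VC [19, 23]

VC = [19, 23]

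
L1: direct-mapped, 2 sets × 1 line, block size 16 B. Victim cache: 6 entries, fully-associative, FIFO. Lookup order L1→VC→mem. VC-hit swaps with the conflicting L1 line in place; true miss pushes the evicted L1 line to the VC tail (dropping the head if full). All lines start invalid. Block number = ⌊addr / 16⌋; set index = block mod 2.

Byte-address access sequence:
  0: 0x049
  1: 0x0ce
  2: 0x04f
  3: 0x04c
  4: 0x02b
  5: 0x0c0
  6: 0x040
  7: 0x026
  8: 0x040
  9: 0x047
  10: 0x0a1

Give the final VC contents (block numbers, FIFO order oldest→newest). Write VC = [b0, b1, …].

#0 0x49→b4/s0 MISS; vc=[]
#1 0xce→b12/s0 MISS; vc=[4]
#2 0x4f→b4/s0 VC-HIT; vc=[12]
#3 0x4c→b4/s0 L1-HIT; vc=[12]
#4 0x2b→b2/s0 MISS; vc=[12,4]
#5 0xc0→b12/s0 VC-HIT; vc=[2,4]
#6 0x40→b4/s0 VC-HIT; vc=[2,12]
#7 0x26→b2/s0 VC-HIT; vc=[4,12]
#8 0x40→b4/s0 VC-HIT; vc=[2,12]
#9 0x47→b4/s0 L1-HIT; vc=[2,12]
#10 0xa1→b10/s0 MISS; vc=[2,12,4]

VC = [2, 12, 4]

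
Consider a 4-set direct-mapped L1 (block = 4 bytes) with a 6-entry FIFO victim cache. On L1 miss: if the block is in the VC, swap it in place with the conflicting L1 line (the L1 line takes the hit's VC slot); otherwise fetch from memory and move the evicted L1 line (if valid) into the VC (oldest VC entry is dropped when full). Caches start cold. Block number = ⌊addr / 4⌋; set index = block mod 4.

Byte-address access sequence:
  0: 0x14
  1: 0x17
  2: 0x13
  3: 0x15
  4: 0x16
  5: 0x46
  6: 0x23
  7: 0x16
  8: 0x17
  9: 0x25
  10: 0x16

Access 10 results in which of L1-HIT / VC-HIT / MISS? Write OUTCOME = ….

OUTCOME = VC-HIT

  [0] addr=0x14 blk=5 s=1: MISS | VC []
  [1] addr=0x17 blk=5 s=1: L1-HIT | VC []
  [2] addr=0x13 blk=4 s=0: MISS | VC []
  [3] addr=0x15 blk=5 s=1: L1-HIT | VC []
  [4] addr=0x16 blk=5 s=1: L1-HIT | VC []
  [5] addr=0x46 blk=17 s=1: MISS | VC [5]
  [6] addr=0x23 blk=8 s=0: MISS | VC [5, 4]
  [7] addr=0x16 blk=5 s=1: VC-HIT | VC [17, 4]
  [8] addr=0x17 blk=5 s=1: L1-HIT | VC [17, 4]
  [9] addr=0x25 blk=9 s=1: MISS | VC [17, 4, 5]
  [10] addr=0x16 blk=5 s=1: VC-HIT | VC [17, 4, 9]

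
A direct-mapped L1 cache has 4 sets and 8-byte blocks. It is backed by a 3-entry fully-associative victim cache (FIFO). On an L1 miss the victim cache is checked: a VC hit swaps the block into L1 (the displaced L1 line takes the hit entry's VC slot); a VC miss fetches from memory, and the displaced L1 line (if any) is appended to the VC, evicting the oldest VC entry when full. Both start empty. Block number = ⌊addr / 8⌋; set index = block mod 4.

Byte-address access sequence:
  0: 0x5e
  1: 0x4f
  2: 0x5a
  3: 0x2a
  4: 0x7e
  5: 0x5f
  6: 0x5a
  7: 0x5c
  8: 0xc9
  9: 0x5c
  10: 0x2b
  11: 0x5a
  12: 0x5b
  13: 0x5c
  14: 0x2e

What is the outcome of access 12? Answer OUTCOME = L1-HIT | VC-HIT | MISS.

  [0] addr=0x5e blk=11 s=3: MISS | VC []
  [1] addr=0x4f blk=9 s=1: MISS | VC []
  [2] addr=0x5a blk=11 s=3: L1-HIT | VC []
  [3] addr=0x2a blk=5 s=1: MISS | VC [9]
  [4] addr=0x7e blk=15 s=3: MISS | VC [9, 11]
  [5] addr=0x5f blk=11 s=3: VC-HIT | VC [9, 15]
  [6] addr=0x5a blk=11 s=3: L1-HIT | VC [9, 15]
  [7] addr=0x5c blk=11 s=3: L1-HIT | VC [9, 15]
  [8] addr=0xc9 blk=25 s=1: MISS | VC [9, 15, 5]
  [9] addr=0x5c blk=11 s=3: L1-HIT | VC [9, 15, 5]
  [10] addr=0x2b blk=5 s=1: VC-HIT | VC [9, 15, 25]
  [11] addr=0x5a blk=11 s=3: L1-HIT | VC [9, 15, 25]
  [12] addr=0x5b blk=11 s=3: L1-HIT | VC [9, 15, 25]
  [13] addr=0x5c blk=11 s=3: L1-HIT | VC [9, 15, 25]
  [14] addr=0x2e blk=5 s=1: L1-HIT | VC [9, 15, 25]

OUTCOME = L1-HIT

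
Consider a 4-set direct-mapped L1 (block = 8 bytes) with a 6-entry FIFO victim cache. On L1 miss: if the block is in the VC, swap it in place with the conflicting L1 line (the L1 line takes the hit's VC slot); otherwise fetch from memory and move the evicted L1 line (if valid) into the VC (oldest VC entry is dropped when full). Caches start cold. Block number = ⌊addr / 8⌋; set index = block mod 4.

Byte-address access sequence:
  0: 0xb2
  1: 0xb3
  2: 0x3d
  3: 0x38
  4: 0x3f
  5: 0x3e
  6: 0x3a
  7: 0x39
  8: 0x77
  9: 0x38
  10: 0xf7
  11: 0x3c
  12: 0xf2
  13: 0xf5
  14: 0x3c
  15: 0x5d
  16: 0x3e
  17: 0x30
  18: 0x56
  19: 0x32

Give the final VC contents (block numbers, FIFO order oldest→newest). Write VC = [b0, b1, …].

0: 0xb2 (blk 22, set 2) → MISS  vc=[]
1: 0xb3 (blk 22, set 2) → L1-HIT  vc=[]
2: 0x3d (blk 7, set 3) → MISS  vc=[]
3: 0x38 (blk 7, set 3) → L1-HIT  vc=[]
4: 0x3f (blk 7, set 3) → L1-HIT  vc=[]
5: 0x3e (blk 7, set 3) → L1-HIT  vc=[]
6: 0x3a (blk 7, set 3) → L1-HIT  vc=[]
7: 0x39 (blk 7, set 3) → L1-HIT  vc=[]
8: 0x77 (blk 14, set 2) → MISS  vc=[22]
9: 0x38 (blk 7, set 3) → L1-HIT  vc=[22]
10: 0xf7 (blk 30, set 2) → MISS  vc=[22, 14]
11: 0x3c (blk 7, set 3) → L1-HIT  vc=[22, 14]
12: 0xf2 (blk 30, set 2) → L1-HIT  vc=[22, 14]
13: 0xf5 (blk 30, set 2) → L1-HIT  vc=[22, 14]
14: 0x3c (blk 7, set 3) → L1-HIT  vc=[22, 14]
15: 0x5d (blk 11, set 3) → MISS  vc=[22, 14, 7]
16: 0x3e (blk 7, set 3) → VC-HIT  vc=[22, 14, 11]
17: 0x30 (blk 6, set 2) → MISS  vc=[22, 14, 11, 30]
18: 0x56 (blk 10, set 2) → MISS  vc=[22, 14, 11, 30, 6]
19: 0x32 (blk 6, set 2) → VC-HIT  vc=[22, 14, 11, 30, 10]

VC = [22, 14, 11, 30, 10]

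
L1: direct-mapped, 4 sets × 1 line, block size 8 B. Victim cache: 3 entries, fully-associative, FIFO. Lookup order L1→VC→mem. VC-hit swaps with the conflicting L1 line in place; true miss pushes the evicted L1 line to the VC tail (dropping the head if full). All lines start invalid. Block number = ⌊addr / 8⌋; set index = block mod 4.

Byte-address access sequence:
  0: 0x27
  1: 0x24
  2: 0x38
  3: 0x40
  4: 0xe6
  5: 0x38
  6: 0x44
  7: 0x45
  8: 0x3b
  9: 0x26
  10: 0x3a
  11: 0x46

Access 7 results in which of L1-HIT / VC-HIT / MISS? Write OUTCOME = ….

OUTCOME = L1-HIT

0: 0x27 (blk 4, set 0) → MISS  vc=[]
1: 0x24 (blk 4, set 0) → L1-HIT  vc=[]
2: 0x38 (blk 7, set 3) → MISS  vc=[]
3: 0x40 (blk 8, set 0) → MISS  vc=[4]
4: 0xe6 (blk 28, set 0) → MISS  vc=[4, 8]
5: 0x38 (blk 7, set 3) → L1-HIT  vc=[4, 8]
6: 0x44 (blk 8, set 0) → VC-HIT  vc=[4, 28]
7: 0x45 (blk 8, set 0) → L1-HIT  vc=[4, 28]
8: 0x3b (blk 7, set 3) → L1-HIT  vc=[4, 28]
9: 0x26 (blk 4, set 0) → VC-HIT  vc=[8, 28]
10: 0x3a (blk 7, set 3) → L1-HIT  vc=[8, 28]
11: 0x46 (blk 8, set 0) → VC-HIT  vc=[4, 28]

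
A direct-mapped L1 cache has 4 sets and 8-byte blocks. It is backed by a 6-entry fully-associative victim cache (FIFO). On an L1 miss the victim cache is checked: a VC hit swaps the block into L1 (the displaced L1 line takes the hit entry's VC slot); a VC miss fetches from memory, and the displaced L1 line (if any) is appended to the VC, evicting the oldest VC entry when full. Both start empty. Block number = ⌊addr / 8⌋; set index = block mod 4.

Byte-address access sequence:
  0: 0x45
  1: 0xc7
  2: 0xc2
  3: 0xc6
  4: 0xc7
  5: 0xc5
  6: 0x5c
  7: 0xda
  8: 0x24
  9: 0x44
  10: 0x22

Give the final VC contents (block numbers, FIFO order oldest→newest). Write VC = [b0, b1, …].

VC = [8, 11, 24]

0: 0x45 (blk 8, set 0) → MISS  vc=[]
1: 0xc7 (blk 24, set 0) → MISS  vc=[8]
2: 0xc2 (blk 24, set 0) → L1-HIT  vc=[8]
3: 0xc6 (blk 24, set 0) → L1-HIT  vc=[8]
4: 0xc7 (blk 24, set 0) → L1-HIT  vc=[8]
5: 0xc5 (blk 24, set 0) → L1-HIT  vc=[8]
6: 0x5c (blk 11, set 3) → MISS  vc=[8]
7: 0xda (blk 27, set 3) → MISS  vc=[8, 11]
8: 0x24 (blk 4, set 0) → MISS  vc=[8, 11, 24]
9: 0x44 (blk 8, set 0) → VC-HIT  vc=[4, 11, 24]
10: 0x22 (blk 4, set 0) → VC-HIT  vc=[8, 11, 24]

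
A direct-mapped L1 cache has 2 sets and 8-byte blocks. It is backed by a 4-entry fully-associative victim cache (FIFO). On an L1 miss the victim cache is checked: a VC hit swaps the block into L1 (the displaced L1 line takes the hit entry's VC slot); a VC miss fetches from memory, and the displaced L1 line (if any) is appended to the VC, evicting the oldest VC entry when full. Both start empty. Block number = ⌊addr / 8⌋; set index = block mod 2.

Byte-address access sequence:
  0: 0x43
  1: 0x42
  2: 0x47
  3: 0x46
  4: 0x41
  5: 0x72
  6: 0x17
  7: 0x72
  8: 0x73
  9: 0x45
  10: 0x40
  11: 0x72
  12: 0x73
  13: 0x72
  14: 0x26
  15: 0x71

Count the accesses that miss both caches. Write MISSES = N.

MISSES = 4

#0 0x43→b8/s0 MISS; vc=[]
#1 0x42→b8/s0 L1-HIT; vc=[]
#2 0x47→b8/s0 L1-HIT; vc=[]
#3 0x46→b8/s0 L1-HIT; vc=[]
#4 0x41→b8/s0 L1-HIT; vc=[]
#5 0x72→b14/s0 MISS; vc=[8]
#6 0x17→b2/s0 MISS; vc=[8,14]
#7 0x72→b14/s0 VC-HIT; vc=[8,2]
#8 0x73→b14/s0 L1-HIT; vc=[8,2]
#9 0x45→b8/s0 VC-HIT; vc=[14,2]
#10 0x40→b8/s0 L1-HIT; vc=[14,2]
#11 0x72→b14/s0 VC-HIT; vc=[8,2]
#12 0x73→b14/s0 L1-HIT; vc=[8,2]
#13 0x72→b14/s0 L1-HIT; vc=[8,2]
#14 0x26→b4/s0 MISS; vc=[8,2,14]
#15 0x71→b14/s0 VC-HIT; vc=[8,2,4]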